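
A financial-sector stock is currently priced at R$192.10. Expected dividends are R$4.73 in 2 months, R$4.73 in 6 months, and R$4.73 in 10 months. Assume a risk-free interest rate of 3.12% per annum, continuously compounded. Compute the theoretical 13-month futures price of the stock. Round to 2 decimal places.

PV(dividends) I = 4.73·e^(−0.0312·2/12) + 4.73·e^(−0.0312·6/12) + 4.73·e^(−0.0312·10/12)
I = 4.7055 + 4.6568 + 4.6086 = 13.9709
F = (S − I)·e^(rT) = (192.10 − 13.9709) · e^(0.0312·13/12)
= 178.1291 · e^0.033800 = 178.1291 × 1.034378 = R$184.25

R$184.25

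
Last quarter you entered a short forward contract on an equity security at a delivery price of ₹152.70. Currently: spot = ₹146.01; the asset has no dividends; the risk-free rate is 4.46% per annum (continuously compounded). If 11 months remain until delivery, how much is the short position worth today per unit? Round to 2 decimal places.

Current fair forward for the remaining 11 months: F = S·e^(r·T), r = 0.0446
F = 146.01 · e^(0.0446 × 11/12) = 146.01 × 1.041731 = 152.1031
Value of long forward = (F − K)·e^(−rT) = (152.1031 − 152.70) · e^(−0.0446·11/12)
= -0.5969 × 0.959941 = -0.57
Short position value = −(long value) = ₹0.57

₹0.57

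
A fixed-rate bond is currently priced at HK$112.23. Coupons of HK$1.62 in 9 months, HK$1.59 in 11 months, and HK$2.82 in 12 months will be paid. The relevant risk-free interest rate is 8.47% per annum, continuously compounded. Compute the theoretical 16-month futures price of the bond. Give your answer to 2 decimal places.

PV(coupons) I = 1.62·e^(−0.0847·9/12) + 1.59·e^(−0.0847·11/12) + 2.82·e^(−0.0847·12/12)
I = 1.5203 + 1.4712 + 2.5910 = 5.5825
F = (S − I)·e^(rT) = (112.23 − 5.5825) · e^(0.0847·16/12)
= 106.6475 · e^0.112933 = 106.6475 × 1.119557 = HK$119.40

HK$119.40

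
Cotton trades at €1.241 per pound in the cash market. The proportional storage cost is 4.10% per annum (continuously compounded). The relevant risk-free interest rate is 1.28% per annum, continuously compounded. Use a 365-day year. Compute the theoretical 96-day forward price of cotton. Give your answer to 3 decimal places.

€1.259 per pound

Net carry = r + u − y = 0.0128 + 0.0410 − 0.0000 = 0.0538
F = S·e^((r+u−y)T) = 1.241 · e^(0.0538 × 96/365) = 1.241 · e^0.014150
= 1.241 × 1.014251 = €1.259 per pound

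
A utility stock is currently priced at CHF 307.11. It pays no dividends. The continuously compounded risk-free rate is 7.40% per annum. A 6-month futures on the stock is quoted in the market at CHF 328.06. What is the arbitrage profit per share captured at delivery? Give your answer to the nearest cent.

Fair futures: F* = S·e^(carry·T), with carry = r = 0.0740
F* = 307.11 · e^(0.0740 × 6/12) = 307.11 · e^0.037000 = 307.11 × 1.037693 = CHF 318.6859
Market CHF 328.06 > fair CHF 318.6859: forward overpriced → cash-and-carry (buy spot, short the forward).
At maturity, profit = |F_mkt − F*| = |328.06 − 318.6859| = CHF 9.37 per share

CHF 9.37 per share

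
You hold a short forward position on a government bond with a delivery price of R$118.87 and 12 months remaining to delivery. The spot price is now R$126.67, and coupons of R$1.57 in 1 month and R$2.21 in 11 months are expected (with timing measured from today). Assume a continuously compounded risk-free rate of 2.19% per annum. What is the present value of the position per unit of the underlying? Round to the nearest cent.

-R$6.64

PV(remaining coupons) I = 1.57·e^(−0.0219·1/12) + 2.21·e^(−0.0219·11/12) = 3.7332
Current forward F = (S − I)·e^(rT) = (126.67 − 3.7332)·e^(0.0219·12/12) = 122.9368 × 1.022142 = 125.6589
Value (long) = (F − K)·e^(−rT) = (125.6589 − 118.87) × 0.978338 = 6.6418
Short position value = −(long value) = -R$6.64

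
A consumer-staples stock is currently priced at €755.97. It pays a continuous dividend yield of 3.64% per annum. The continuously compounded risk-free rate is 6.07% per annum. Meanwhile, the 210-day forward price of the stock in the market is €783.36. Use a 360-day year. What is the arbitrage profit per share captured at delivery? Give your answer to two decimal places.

Fair forward: F* = S·e^(carry·T), with carry = (r − q) = 0.0607 − 0.0364 = 0.0243
F* = 755.97 · e^(0.0243 × 210/360) = 755.97 · e^0.014175 = 755.97 × 1.014276 = €766.7622
Market €783.36 > fair €766.7622: forward overpriced → cash-and-carry (buy spot, short the forward).
At maturity, profit = |F_mkt − F*| = |783.36 − 766.7622| = €16.60 per share

€16.60 per share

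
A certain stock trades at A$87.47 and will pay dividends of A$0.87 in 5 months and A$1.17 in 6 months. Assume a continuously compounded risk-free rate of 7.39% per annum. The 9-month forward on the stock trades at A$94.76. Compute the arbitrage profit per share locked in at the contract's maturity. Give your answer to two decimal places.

PV(dividends) I = 0.87·e^(−0.0739·5/12) + 1.17·e^(−0.0739·6/12) = 1.9712
Fair forward F* = (S − I)·e^(rT) = (87.47 − 1.9712)·e^0.055425 = 85.4988 × 1.056990 = 90.3714
Market A$94.76 > fair 90.3714: forward overpriced → cash-and-carry (borrow at r, buy the stock and collect the dividends, short the forward).
Profit at T = |F_mkt − F*| = |94.76 − 90.3714| = A$4.39 per share

A$4.39 per share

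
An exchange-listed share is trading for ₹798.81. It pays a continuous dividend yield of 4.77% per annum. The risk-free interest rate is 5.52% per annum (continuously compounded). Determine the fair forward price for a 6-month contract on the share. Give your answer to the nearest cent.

₹801.81

F = S·e^((r − q)T) = 798.81 · e^((0.0552 − 0.0477) × 6/12)
= 798.81 · e^0.003750 = 798.81 × 1.003757
F = ₹801.81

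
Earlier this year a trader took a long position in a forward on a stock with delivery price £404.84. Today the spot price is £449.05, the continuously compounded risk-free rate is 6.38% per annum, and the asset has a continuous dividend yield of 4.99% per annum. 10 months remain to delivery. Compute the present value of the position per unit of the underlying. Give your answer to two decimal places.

Current fair forward for the remaining 10 months: F = S·e^((r − q)·T), (r − q) = 0.0638 − 0.0499 = 0.0139
F = 449.05 · e^(0.0139 × 10/12) = 449.05 × 1.011651 = 454.2819
Value of long forward = (F − K)·e^(−rT) = (454.2819 − 404.84) · e^(−0.0638·10/12)
= 49.4419 × 0.948222 = 46.88

£46.88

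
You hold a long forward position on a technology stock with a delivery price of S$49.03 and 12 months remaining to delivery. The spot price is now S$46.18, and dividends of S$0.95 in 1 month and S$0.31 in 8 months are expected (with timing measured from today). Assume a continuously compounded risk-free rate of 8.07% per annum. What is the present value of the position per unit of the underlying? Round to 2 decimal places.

-S$0.29

PV(remaining dividends) I = 0.95·e^(−0.0807·1/12) + 0.31·e^(−0.0807·8/12) = 1.2374
Current forward F = (S − I)·e^(rT) = (46.18 − 1.2374)·e^(0.0807·12/12) = 44.9426 × 1.084046 = 48.7198
Value (long) = (F − K)·e^(−rT) = (48.7198 − 49.03) × 0.922470 = -0.2862
Value = -S$0.29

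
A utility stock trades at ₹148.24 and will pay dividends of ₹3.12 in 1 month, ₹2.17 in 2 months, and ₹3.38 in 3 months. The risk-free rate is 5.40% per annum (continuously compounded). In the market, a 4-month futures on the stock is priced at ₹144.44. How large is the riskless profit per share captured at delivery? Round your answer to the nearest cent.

₹2.25 per share

PV(dividends) I = 3.12·e^(−0.0540·1/12) + 2.17·e^(−0.0540·2/12) + 3.38·e^(−0.0540·3/12) = 8.5912
Fair futures F* = (S − I)·e^(rT) = (148.24 − 8.5912)·e^0.018000 = 139.6488 × 1.018163 = 142.1852
Market ₹144.44 > fair 142.1852: forward overpriced → cash-and-carry (borrow at r, buy the stock and collect the dividends, short the forward).
Profit at T = |F_mkt − F*| = |144.44 − 142.1852| = ₹2.25 per share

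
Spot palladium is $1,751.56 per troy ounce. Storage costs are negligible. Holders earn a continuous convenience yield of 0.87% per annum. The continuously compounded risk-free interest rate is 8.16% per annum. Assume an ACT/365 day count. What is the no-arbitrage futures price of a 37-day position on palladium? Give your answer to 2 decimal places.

$1,764.55 per troy ounce

Net carry = r + u − y = 0.0816 + 0.0000 − 0.0087 = 0.0729
F = S·e^((r+u−y)T) = 1751.56 · e^(0.0729 × 37/365) = 1751.56 · e^0.00738986
= 1751.56 × 1.00741723 = $1,764.55 per troy ounce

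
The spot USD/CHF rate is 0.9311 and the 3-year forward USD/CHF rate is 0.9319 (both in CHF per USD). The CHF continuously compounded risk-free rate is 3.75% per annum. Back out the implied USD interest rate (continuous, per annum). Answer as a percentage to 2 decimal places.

F = S·e^((r_CHF − r_USD)T) ⇒ r_USD = r_CHF − ln(F/S)/T
ln(0.9319/0.9311) = 0.000859; /(3) = 0.000286
r_USD = 0.0375 − 0.000286 = 0.037214
r_USD = 3.72%

3.72%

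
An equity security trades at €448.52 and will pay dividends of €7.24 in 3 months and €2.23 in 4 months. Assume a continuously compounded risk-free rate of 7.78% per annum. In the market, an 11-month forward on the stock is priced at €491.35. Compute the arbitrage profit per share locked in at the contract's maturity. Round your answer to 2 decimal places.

PV(dividends) I = 7.24·e^(−0.0778·3/12) + 2.23·e^(−0.0778·4/12) = 9.2735
Fair forward F* = (S − I)·e^(rT) = (448.52 − 9.2735)·e^0.071317 = 439.2465 × 1.073922 = 471.7165
Market €491.35 > fair 471.7165: forward overpriced → cash-and-carry (borrow at r, buy the stock and collect the dividends, short the forward).
Profit at T = |F_mkt − F*| = |491.35 − 471.7165| = €19.63 per share

€19.63 per share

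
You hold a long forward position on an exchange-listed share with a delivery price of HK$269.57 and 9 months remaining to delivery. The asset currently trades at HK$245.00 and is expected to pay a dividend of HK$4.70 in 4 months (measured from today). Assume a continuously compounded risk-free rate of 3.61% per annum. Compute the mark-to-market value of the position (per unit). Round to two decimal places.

PV(remaining dividends) I = 4.70·e^(−0.0361·4/12) = 4.6438
Current forward F = (S − I)·e^(rT) = (245.00 − 4.6438)·e^(0.0361·9/12) = 240.3562 × 1.027445 = 246.9528
Value (long) = (F − K)·e^(−rT) = (246.9528 − 269.57) × 0.973288 = -22.0130
Value = -HK$22.01

-HK$22.01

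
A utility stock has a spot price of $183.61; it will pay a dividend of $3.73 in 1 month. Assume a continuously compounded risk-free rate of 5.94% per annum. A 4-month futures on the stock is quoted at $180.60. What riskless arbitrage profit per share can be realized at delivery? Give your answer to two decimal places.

$2.90 per share

PV(dividends) I = 3.73·e^(−0.0594·1/12) = 3.7116
Fair futures F* = (S − I)·e^(rT) = (183.61 − 3.7116)·e^0.019800 = 179.8984 × 1.019997 = 183.4958
Market $180.60 < fair 183.4958: forward underpriced → reverse cash-and-carry (short the stock, invest proceeds at r, pay the dividends, go long the forward).
Profit at T = |F_mkt − F*| = |180.60 − 183.4958| = $2.90 per share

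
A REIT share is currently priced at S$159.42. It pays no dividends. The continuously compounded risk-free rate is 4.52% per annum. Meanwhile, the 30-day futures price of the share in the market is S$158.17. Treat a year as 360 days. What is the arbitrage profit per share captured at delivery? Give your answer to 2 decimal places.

S$1.85 per share

Fair futures: F* = S·e^(carry·T), with carry = r = 0.0452
F* = 159.42 · e^(0.0452 × 30/360) = 159.42 · e^0.003767 = 159.42 × 1.003774 = S$160.0217
Market S$158.17 < fair S$160.0217: forward underpriced → reverse cash-and-carry (short spot, go long the forward).
At maturity, profit = |F_mkt − F*| = |158.17 − 160.0217| = S$1.85 per share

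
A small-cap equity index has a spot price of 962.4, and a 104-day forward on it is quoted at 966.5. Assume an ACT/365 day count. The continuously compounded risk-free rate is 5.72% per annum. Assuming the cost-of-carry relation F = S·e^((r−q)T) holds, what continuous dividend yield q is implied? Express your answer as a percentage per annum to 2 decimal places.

From F = S·e^((r−q)T): (r − q) = ln(F/S)/T
ln(966.5/962.4) = ln(1.004260) = 0.004251
(r − q) = 0.004251 / (104/365) = 0.014919
q = r − ln(F/S)/T = 0.0572 − 0.014919 = 0.042281
q = 4.23%

4.23%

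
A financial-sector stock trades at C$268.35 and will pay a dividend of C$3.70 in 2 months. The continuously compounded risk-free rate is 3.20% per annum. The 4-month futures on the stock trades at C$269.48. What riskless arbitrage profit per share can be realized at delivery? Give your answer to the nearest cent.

PV(dividends) I = 3.70·e^(−0.0320·2/12) = 3.6803
Fair futures F* = (S − I)·e^(rT) = (268.35 − 3.6803)·e^0.010667 = 264.6697 × 1.010724 = 267.5080
Market C$269.48 > fair 267.5080: forward overpriced → cash-and-carry (borrow at r, buy the stock and collect the dividends, short the forward).
Profit at T = |F_mkt − F*| = |269.48 − 267.5080| = C$1.97 per share

C$1.97 per share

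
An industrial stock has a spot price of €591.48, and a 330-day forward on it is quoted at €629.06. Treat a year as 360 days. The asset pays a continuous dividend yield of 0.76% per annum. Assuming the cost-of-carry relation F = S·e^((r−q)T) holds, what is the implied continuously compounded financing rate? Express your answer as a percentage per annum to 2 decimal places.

From F = S·e^((r−q)T): (r − q) = ln(F/S)/T
ln(629.06/591.48) = ln(1.063536) = 0.061599
(r − q) = 0.061599 / (330/360) = 0.067199
r = ln(F/S)/T + q = 0.067199 + 0.0076 = 0.074799
r = 7.48%

7.48%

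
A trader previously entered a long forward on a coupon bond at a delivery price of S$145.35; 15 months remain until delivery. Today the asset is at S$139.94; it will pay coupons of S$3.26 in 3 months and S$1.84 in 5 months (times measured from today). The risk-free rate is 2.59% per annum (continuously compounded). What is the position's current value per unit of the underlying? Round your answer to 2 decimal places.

-S$5.84

PV(remaining coupons) I = 3.26·e^(−0.0259·3/12) + 1.84·e^(−0.0259·5/12) = 5.0592
Current forward F = (S − I)·e^(rT) = (139.94 − 5.0592)·e^(0.0259·15/12) = 134.8808 × 1.032905 = 139.3191
Value (long) = (F − K)·e^(−rT) = (139.3191 − 145.35) × 0.968143 = -5.8388
Value = -S$5.84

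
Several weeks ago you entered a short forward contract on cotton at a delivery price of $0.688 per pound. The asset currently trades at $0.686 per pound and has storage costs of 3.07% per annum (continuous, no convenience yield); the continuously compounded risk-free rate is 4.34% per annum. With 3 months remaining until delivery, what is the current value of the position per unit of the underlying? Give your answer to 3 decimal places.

-$0.011 per pound

Current fair forward for the remaining 3 months: F = S·e^((r + u)·T), (r + u) = 0.0434 + 0.0307 = 0.0741
F = 0.686 · e^(0.0741 × 3/12) = 0.686 × 1.018698 = 0.6988
Value of long forward = (F − K)·e^(−rT) = (0.6988 − 0.688) · e^(−0.0434·3/12)
= 0.0108 × 0.989209 = 0.011
Short position value = −(long value) = -$0.011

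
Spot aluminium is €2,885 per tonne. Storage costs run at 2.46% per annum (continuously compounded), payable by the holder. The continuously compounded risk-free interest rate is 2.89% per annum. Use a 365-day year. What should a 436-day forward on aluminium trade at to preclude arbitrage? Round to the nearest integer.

€3,075 per tonne

Net carry = r + u − y = 0.0289 + 0.0246 − 0.0000 = 0.0535
F = S·e^((r+u−y)T) = 2885 · e^(0.0535 × 436/365) = 2885 · e^0.063907
= 2885 × 1.065993 = €3,075 per tonne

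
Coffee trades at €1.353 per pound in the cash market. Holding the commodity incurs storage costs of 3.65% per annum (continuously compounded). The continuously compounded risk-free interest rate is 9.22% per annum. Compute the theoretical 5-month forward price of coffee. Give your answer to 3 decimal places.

Net carry = r + u − y = 0.0922 + 0.0365 − 0.0000 = 0.1287
F = S·e^((r+u−y)T) = 1.353 · e^(0.1287 × 5/12) = 1.353 · e^0.053625
= 1.353 × 1.055089 = €1.428 per pound

€1.428 per pound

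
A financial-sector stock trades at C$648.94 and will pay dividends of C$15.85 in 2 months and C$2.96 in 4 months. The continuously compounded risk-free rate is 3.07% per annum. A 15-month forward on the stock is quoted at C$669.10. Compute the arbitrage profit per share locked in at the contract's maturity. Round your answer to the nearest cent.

PV(dividends) I = 15.85·e^(−0.0307·2/12) + 2.96·e^(−0.0307·4/12) = 18.6990
Fair forward F* = (S − I)·e^(rT) = (648.94 − 18.6990)·e^0.038375 = 630.2410 × 1.039121 = 654.8967
Market C$669.10 > fair 654.8967: forward overpriced → cash-and-carry (borrow at r, buy the stock and collect the dividends, short the forward).
Profit at T = |F_mkt − F*| = |669.10 − 654.8967| = C$14.20 per share

C$14.20 per share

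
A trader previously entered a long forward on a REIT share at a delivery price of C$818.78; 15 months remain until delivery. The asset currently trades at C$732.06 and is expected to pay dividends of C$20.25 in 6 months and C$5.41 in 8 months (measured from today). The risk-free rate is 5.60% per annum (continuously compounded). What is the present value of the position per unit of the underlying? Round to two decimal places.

-C$56.27

PV(remaining dividends) I = 20.25·e^(−0.0560·6/12) + 5.41·e^(−0.0560·8/12) = 24.9026
Current forward F = (S − I)·e^(rT) = (732.06 − 24.9026)·e^(0.0560·15/12) = 707.1574 × 1.072508 = 758.4320
Value (long) = (F − K)·e^(−rT) = (758.4320 − 818.78) × 0.932394 = -56.2681
Value = -C$56.27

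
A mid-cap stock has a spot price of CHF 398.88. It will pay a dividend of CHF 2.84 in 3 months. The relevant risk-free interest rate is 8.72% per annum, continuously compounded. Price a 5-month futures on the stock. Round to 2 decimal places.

CHF 410.76

PV(dividends) I = 2.84·e^(−0.0872·3/12)
I = 2.7788
F = (S − I)·e^(rT) = (398.88 − 2.7788) · e^(0.0872·5/12)
= 396.1012 · e^0.036333 = 396.1012 × 1.037001 = CHF 410.76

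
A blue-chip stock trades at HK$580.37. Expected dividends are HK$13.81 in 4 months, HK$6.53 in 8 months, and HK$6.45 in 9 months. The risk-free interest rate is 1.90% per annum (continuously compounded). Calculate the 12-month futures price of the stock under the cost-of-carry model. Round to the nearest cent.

HK$564.46

PV(dividends) I = 13.81·e^(−0.0190·4/12) + 6.53·e^(−0.0190·8/12) + 6.45·e^(−0.0190·9/12)
I = 13.7228 + 6.4478 + 6.3587 = 26.5293
F = (S − I)·e^(rT) = (580.37 − 26.5293) · e^(0.0190·12/12)
= 553.8407 · e^0.019000 = 553.8407 × 1.019182 = HK$564.46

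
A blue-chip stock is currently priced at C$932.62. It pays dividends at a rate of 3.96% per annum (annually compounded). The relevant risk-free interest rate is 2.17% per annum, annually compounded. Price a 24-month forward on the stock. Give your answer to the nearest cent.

C$900.78

F = S · (1+r)^T / (1+q)^T
= 932.62 × 1.043871 / 1.080768 = 932.62 × 0.965860
F = C$900.78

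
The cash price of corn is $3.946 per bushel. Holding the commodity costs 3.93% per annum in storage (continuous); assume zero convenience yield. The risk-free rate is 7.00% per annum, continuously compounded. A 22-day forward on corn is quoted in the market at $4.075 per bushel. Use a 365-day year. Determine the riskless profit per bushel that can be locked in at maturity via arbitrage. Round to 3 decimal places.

Fair forward: F* = S·e^(carry·T), with carry = (r + u) = 0.0700 + 0.0393 = 0.1093
F* = 3.946 · e^(0.1093 × 22/365) = 3.946 · e^0.006588 = 3.946 × 1.006610 = $3.9721
Market $4.075 > fair $3.9721: forward overpriced → cash-and-carry (buy spot, short the forward).
At maturity, profit = |F_mkt − F*| = |4.075 − 3.9721| = $0.103 per bushel

$0.103 per bushel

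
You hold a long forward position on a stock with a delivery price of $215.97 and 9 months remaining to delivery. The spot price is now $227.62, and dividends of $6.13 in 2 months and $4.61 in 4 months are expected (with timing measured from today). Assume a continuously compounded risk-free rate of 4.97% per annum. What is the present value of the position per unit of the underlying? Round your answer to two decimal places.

$8.94

PV(remaining dividends) I = 6.13·e^(−0.0497·2/12) + 4.61·e^(−0.0497·4/12) = 10.6137
Current forward F = (S − I)·e^(rT) = (227.62 − 10.6137)·e^(0.0497·9/12) = 217.0063 × 1.037978 = 225.2478
Value (long) = (F − K)·e^(−rT) = (225.2478 − 215.97) × 0.963411 = 8.9383
Value = $8.94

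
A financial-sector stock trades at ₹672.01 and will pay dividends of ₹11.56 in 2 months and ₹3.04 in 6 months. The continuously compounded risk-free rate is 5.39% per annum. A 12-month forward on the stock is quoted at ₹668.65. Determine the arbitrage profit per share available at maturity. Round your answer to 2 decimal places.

PV(dividends) I = 11.56·e^(−0.0539·2/12) + 3.04·e^(−0.0539·6/12) = 14.4158
Fair forward F* = (S − I)·e^(rT) = (672.01 − 14.4158)·e^0.053900 = 657.5942 × 1.055379 = 694.0111
Market ₹668.65 < fair 694.0111: forward underpriced → reverse cash-and-carry (short the stock, invest proceeds at r, pay the dividends, go long the forward).
Profit at T = |F_mkt − F*| = |668.65 − 694.0111| = ₹25.36 per share

₹25.36 per share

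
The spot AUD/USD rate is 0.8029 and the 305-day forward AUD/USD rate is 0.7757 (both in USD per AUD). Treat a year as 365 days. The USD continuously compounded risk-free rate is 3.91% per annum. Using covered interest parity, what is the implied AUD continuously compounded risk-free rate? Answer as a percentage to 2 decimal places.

F = S·e^((r_USD − r_AUD)T) ⇒ r_AUD = r_USD − ln(F/S)/T
ln(0.7757/0.8029) = -0.034464; /(305/365) = -0.041244
r_AUD = 0.0391 + 0.041244 = 0.080344
r_AUD = 8.03%

8.03%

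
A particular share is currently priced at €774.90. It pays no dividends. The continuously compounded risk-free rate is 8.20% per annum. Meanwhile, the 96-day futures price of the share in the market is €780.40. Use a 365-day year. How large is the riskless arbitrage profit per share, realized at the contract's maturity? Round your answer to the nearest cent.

€11.39 per share

Fair futures: F* = S·e^(carry·T), with carry = r = 0.0820
F* = 774.90 · e^(0.0820 × 96/365) = 774.90 · e^0.021567 = 774.90 × 1.021801 = €791.7936
Market €780.40 < fair €791.7936: forward underpriced → reverse cash-and-carry (short spot, go long the forward).
At maturity, profit = |F_mkt − F*| = |780.40 − 791.7936| = €11.39 per share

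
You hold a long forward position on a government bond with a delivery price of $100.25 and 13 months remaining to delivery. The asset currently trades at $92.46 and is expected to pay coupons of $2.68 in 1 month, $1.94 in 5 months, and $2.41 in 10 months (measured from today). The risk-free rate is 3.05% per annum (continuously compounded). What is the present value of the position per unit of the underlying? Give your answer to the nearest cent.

-$11.47

PV(remaining coupons) I = 2.68·e^(−0.0305·1/12) + 1.94·e^(−0.0305·5/12) + 2.41·e^(−0.0305·10/12) = 6.9382
Current forward F = (S − I)·e^(rT) = (92.46 − 6.9382)·e^(0.0305·13/12) = 85.5218 × 1.033594 = 88.3948
Value (long) = (F − K)·e^(−rT) = (88.3948 − 100.25) × 0.967498 = -11.4699
Value = -$11.47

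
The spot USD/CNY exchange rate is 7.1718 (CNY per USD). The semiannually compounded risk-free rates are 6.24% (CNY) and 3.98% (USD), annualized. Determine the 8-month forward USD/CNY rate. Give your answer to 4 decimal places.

By covered interest parity, F = S · (1+r_CNY/2)^(2T) / (1+r_USD/2)^(2T)
= 7.1718 × 1.041815 / 1.026621 = 7.1718 × 1.014800
F = 7.2779 CNY per USD

7.2779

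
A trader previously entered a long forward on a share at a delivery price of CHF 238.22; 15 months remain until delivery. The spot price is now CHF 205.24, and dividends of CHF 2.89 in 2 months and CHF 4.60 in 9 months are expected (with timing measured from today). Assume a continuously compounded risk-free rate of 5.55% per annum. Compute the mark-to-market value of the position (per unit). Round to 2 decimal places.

-CHF 24.29

PV(remaining dividends) I = 2.89·e^(−0.0555·2/12) + 4.60·e^(−0.0555·9/12) = 7.2758
Current forward F = (S − I)·e^(rT) = (205.24 − 7.2758)·e^(0.0555·15/12) = 197.9642 × 1.071838 = 212.1856
Value (long) = (F − K)·e^(−rT) = (212.1856 − 238.22) × 0.932977 = -24.2895
Value = -CHF 24.29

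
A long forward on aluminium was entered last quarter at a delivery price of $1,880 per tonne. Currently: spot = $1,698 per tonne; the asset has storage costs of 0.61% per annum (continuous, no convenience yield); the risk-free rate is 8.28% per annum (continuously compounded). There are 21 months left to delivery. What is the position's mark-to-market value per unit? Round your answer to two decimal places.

$89.82 per tonne

Current fair forward for the remaining 21 months: F = S·e^((r + u)·T), (r + u) = 0.0828 + 0.0061 = 0.0889
F = 1698 · e^(0.0889 × 21/12) = 1698 × 1.16832956 = 1983.8236
Value of long forward = (F − K)·e^(−rT) = (1983.8236 − 1880) · e^(−0.0828·21/12)
= 103.8236 × 0.86510880 = 89.82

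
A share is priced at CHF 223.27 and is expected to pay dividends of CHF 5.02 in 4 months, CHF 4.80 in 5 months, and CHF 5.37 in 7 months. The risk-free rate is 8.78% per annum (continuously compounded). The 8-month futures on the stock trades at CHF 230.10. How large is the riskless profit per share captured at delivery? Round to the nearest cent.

CHF 8.86 per share

PV(dividends) I = 5.02·e^(−0.0878·4/12) + 4.80·e^(−0.0878·5/12) + 5.37·e^(−0.0878·7/12) = 14.6047
Fair futures F* = (S − I)·e^(rT) = (223.27 − 14.6047)·e^0.058533 = 208.6653 × 1.060280 = 221.2436
Market CHF 230.10 > fair 221.2436: forward overpriced → cash-and-carry (borrow at r, buy the stock and collect the dividends, short the forward).
Profit at T = |F_mkt − F*| = |230.10 − 221.2436| = CHF 8.86 per share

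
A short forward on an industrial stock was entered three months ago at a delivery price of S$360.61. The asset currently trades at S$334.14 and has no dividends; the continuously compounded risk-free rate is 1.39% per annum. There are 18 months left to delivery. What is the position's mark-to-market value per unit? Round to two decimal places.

Current fair forward for the remaining 18 months: F = S·e^(r·T), r = 0.0139
F = 334.14 · e^(0.0139 × 18/12) = 334.14 × 1.021069 = 341.1800
Value of long forward = (F − K)·e^(−rT) = (341.1800 − 360.61) · e^(−0.0139·18/12)
= -19.4300 × 0.979366 = -19.03
Short position value = −(long value) = S$19.03

S$19.03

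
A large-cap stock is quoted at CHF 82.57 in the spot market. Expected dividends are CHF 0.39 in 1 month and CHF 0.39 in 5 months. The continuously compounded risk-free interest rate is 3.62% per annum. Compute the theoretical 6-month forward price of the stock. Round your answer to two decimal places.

CHF 83.29

PV(dividends) I = 0.39·e^(−0.0362·1/12) + 0.39·e^(−0.0362·5/12)
I = 0.3888 + 0.3842 = 0.7730
F = (S − I)·e^(rT) = (82.57 − 0.7730) · e^(0.0362·6/12)
= 81.7970 · e^0.018100 = 81.7970 × 1.018265 = CHF 83.29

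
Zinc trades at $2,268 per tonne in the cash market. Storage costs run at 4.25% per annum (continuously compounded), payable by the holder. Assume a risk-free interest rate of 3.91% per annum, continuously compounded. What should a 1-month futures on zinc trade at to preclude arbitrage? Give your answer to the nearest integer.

$2,283 per tonne

Net carry = r + u − y = 0.0391 + 0.0425 − 0.0000 = 0.0816
F = S·e^((r+u−y)T) = 2268 · e^(0.0816 × 1/12) = 2268 · e^0.006800
= 2268 × 1.006823 = $2,283 per tonne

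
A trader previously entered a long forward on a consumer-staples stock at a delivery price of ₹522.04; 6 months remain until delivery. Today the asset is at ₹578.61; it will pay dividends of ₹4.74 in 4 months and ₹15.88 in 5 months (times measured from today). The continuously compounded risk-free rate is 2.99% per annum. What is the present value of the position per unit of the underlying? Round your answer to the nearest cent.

PV(remaining dividends) I = 4.74·e^(−0.0299·4/12) + 15.88·e^(−0.0299·5/12) = 20.3764
Current forward F = (S − I)·e^(rT) = (578.61 − 20.3764)·e^(0.0299·6/12) = 558.2336 × 1.015062 = 566.6417
Value (long) = (F − K)·e^(−rT) = (566.6417 − 522.04) × 0.985161 = 43.9399
Value = ₹43.94

₹43.94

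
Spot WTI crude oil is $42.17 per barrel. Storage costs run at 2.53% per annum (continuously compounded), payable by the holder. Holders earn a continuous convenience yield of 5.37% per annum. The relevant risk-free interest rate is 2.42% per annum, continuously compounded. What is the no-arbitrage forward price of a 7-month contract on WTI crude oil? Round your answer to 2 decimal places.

Net carry = r + u − y = 0.0242 + 0.0253 − 0.0537 = -0.0042
F = S·e^((r+u−y)T) = 42.17 · e^(-0.0042 × 7/12) = 42.17 · e^-0.002450
= 42.17 × 0.997553 = $42.07 per barrel

$42.07 per barrel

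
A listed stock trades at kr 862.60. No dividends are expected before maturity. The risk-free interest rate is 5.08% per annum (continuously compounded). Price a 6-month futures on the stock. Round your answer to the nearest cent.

kr 884.79

F = S·e^(rT) = 862.60 · e^(0.0508 × 6/12)
= 862.60 · e^0.025400 = 862.60 × 1.025725
F = kr 884.79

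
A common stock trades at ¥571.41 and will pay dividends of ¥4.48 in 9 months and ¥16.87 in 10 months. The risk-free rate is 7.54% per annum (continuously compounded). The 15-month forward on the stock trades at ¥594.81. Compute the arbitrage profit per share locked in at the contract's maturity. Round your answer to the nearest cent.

PV(dividends) I = 4.48·e^(−0.0754·9/12) + 16.87·e^(−0.0754·10/12) = 20.0763
Fair forward F* = (S − I)·e^(rT) = (571.41 − 20.0763)·e^0.094250 = 551.3337 × 1.098834 = 605.8242
Market ¥594.81 < fair 605.8242: forward underpriced → reverse cash-and-carry (short the stock, invest proceeds at r, pay the dividends, go long the forward).
Profit at T = |F_mkt − F*| = |594.81 − 605.8242| = ¥11.01 per share

¥11.01 per share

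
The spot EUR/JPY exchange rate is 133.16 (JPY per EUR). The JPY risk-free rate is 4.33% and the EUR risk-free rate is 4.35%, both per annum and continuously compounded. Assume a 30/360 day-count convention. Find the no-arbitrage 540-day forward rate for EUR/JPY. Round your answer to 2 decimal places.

F = S·e^((r_JPY − r_EUR)T) = 133.16 · e^((0.0433 − 0.0435) × 540/360)
= 133.16 · e^-0.000300 = 133.16 × 0.999700
F = 133.12 JPY per EUR

133.12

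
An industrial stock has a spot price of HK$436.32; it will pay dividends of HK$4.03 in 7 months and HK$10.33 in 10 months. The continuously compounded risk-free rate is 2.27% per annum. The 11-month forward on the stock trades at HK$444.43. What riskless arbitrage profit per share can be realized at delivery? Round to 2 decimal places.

HK$13.35 per share

PV(dividends) I = 4.03·e^(−0.0227·7/12) + 10.33·e^(−0.0227·10/12) = 14.1134
Fair forward F* = (S − I)·e^(rT) = (436.32 − 14.1134)·e^0.020808 = 422.2066 × 1.021026 = 431.0839
Market HK$444.43 > fair 431.0839: forward overpriced → cash-and-carry (borrow at r, buy the stock and collect the dividends, short the forward).
Profit at T = |F_mkt − F*| = |444.43 − 431.0839| = HK$13.35 per share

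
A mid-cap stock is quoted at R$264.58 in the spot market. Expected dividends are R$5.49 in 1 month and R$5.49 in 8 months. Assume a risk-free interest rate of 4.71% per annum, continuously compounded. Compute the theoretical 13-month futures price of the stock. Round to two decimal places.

R$267.08

PV(dividends) I = 5.49·e^(−0.0471·1/12) + 5.49·e^(−0.0471·8/12)
I = 5.4685 + 5.3203 = 10.7888
F = (S − I)·e^(rT) = (264.58 − 10.7888) · e^(0.0471·13/12)
= 253.7912 · e^0.051025 = 253.7912 × 1.052349 = R$267.08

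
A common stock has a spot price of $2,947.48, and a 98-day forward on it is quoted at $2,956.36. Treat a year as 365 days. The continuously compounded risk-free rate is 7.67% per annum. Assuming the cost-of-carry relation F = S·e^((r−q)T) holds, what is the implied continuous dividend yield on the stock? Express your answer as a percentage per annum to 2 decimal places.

From F = S·e^((r−q)T): (r − q) = ln(F/S)/T
ln(2956.36/2947.48) = ln(1.003013) = 0.003008
(r − q) = 0.003008 / (98/365) = 0.011203
q = r − ln(F/S)/T = 0.0767 − 0.011203 = 0.065497
q = 6.55%

6.55%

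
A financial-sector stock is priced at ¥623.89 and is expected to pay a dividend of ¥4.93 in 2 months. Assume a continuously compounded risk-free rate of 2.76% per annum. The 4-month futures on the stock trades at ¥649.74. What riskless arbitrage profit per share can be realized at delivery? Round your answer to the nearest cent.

¥25.04 per share

PV(dividends) I = 4.93·e^(−0.0276·2/12) = 4.9074
Fair futures F* = (S − I)·e^(rT) = (623.89 − 4.9074)·e^0.009200 = 618.9826 × 1.009242 = 624.7032
Market ¥649.74 > fair 624.7032: forward overpriced → cash-and-carry (borrow at r, buy the stock and collect the dividends, short the forward).
Profit at T = |F_mkt − F*| = |649.74 − 624.7032| = ¥25.04 per share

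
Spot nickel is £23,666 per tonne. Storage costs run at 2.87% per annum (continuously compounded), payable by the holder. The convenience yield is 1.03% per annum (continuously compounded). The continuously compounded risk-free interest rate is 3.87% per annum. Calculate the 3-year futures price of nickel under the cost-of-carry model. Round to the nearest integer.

Net carry = r + u − y = 0.0387 + 0.0287 − 0.0103 = 0.0571
F = S·e^((r+u−y)T) = 23666 · e^(0.0571 × 3) = 23666 · e^0.171300
= 23666 × 1.186847 = £28,088 per tonne

£28,088 per tonne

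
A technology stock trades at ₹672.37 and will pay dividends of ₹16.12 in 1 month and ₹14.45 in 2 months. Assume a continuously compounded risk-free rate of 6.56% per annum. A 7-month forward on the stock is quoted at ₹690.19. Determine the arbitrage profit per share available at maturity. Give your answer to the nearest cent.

PV(dividends) I = 16.12·e^(−0.0656·1/12) + 14.45·e^(−0.0656·2/12) = 30.3250
Fair forward F* = (S − I)·e^(rT) = (672.37 − 30.3250)·e^0.038267 = 642.0450 × 1.039009 = 667.0905
Market ₹690.19 > fair 667.0905: forward overpriced → cash-and-carry (borrow at r, buy the stock and collect the dividends, short the forward).
Profit at T = |F_mkt − F*| = |690.19 − 667.0905| = ₹23.10 per share

₹23.10 per share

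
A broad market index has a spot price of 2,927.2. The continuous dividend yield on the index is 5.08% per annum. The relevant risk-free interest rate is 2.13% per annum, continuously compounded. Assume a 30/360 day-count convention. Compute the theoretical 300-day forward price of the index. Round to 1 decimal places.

2,856.1

F = S·e^((r − q)T) = 2927.2 · e^((0.0213 − 0.0508) × 300/360)
= 2927.2 · e^-0.024583 = 2927.2 × 0.975717
F = 2,856.1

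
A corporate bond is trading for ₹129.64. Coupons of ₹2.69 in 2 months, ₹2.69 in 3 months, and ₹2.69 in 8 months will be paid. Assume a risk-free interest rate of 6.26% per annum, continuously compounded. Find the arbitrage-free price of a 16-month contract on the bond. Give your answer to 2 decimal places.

PV(coupons) I = 2.69·e^(−0.0626·2/12) + 2.69·e^(−0.0626·3/12) + 2.69·e^(−0.0626·8/12)
I = 2.6621 + 2.6482 + 2.5800 = 7.8903
F = (S − I)·e^(rT) = (129.64 − 7.8903) · e^(0.0626·16/12)
= 121.7497 · e^0.083467 = 121.7497 × 1.087049 = ₹132.35

₹132.35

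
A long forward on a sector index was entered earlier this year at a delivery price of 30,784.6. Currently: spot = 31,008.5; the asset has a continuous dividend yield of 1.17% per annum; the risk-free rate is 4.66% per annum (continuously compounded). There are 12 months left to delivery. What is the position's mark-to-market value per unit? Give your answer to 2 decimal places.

1264.86

Current fair forward for the remaining 12 months: F = S·e^((r − q)·T), (r − q) = 0.0466 − 0.0117 = 0.0349
F = 31008.5 · e^(0.0349 × 12/12) = 31008.5 × 1.03551615 = 32109.8025
Value of long forward = (F − K)·e^(−rT) = (32109.8025 − 30784.6) · e^(−0.0466·12/12)
= 1325.2025 × 0.95446911 = 1264.86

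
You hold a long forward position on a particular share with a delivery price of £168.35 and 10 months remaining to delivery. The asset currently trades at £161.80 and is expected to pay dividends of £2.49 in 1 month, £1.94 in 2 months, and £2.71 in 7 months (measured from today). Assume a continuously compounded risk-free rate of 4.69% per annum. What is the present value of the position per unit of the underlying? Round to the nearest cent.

-£7.14

PV(remaining dividends) I = 2.49·e^(−0.0469·1/12) + 1.94·e^(−0.0469·2/12) + 2.71·e^(−0.0469·7/12) = 7.0420
Current forward F = (S − I)·e^(rT) = (161.80 − 7.0420)·e^(0.0469·10/12) = 154.7580 × 1.039857 = 160.9262
Value (long) = (F − K)·e^(−rT) = (160.9262 − 168.35) × 0.961671 = -7.1393
Value = -£7.14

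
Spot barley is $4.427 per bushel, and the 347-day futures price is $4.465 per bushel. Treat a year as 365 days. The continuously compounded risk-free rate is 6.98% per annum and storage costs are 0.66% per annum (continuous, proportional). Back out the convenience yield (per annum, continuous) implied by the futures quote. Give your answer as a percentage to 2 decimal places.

F = S·e^((r+u−y)T) ⇒ (r+u−y) = ln(F/S)/T
ln(4.465/4.427) = 0.008547; /T ⇒ 0.008990
y = r + u − ln(F/S)/T = 0.0698 + 0.0066 − 0.008990 = 0.067410
y = 6.74%

6.74%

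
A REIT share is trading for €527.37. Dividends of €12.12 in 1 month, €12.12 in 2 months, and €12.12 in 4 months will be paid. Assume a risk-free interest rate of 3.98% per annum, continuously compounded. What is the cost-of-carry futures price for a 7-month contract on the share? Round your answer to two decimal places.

€502.83

PV(dividends) I = 12.12·e^(−0.0398·1/12) + 12.12·e^(−0.0398·2/12) + 12.12·e^(−0.0398·4/12)
I = 12.0799 + 12.0399 + 11.9603 = 36.0801
F = (S − I)·e^(rT) = (527.37 − 36.0801) · e^(0.0398·7/12)
= 491.2899 · e^0.023217 = 491.2899 × 1.023489 = €502.83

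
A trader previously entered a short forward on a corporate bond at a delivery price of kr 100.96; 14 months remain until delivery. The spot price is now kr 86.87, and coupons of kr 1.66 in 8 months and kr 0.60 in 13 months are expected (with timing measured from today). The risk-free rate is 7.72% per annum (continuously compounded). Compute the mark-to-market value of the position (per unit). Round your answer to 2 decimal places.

PV(remaining coupons) I = 1.66·e^(−0.0772·8/12) + 0.60·e^(−0.0772·13/12) = 2.1286
Current forward F = (S − I)·e^(rT) = (86.87 − 2.1286)·e^(0.0772·14/12) = 84.7414 × 1.094247 = 92.7280
Value (long) = (F − K)·e^(−rT) = (92.7280 − 100.96) × 0.913870 = -7.5230
Short position value = −(long value) = kr 7.52

kr 7.52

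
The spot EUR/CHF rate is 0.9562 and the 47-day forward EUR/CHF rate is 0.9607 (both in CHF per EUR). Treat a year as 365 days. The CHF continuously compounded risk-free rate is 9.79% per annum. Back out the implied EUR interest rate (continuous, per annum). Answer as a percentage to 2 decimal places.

F = S·e^((r_CHF − r_EUR)T) ⇒ r_EUR = r_CHF − ln(F/S)/T
ln(0.9607/0.9562) = 0.004695; /(47/365) = 0.036461
r_EUR = 0.0979 − 0.036461 = 0.061439
r_EUR = 6.14%

6.14%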